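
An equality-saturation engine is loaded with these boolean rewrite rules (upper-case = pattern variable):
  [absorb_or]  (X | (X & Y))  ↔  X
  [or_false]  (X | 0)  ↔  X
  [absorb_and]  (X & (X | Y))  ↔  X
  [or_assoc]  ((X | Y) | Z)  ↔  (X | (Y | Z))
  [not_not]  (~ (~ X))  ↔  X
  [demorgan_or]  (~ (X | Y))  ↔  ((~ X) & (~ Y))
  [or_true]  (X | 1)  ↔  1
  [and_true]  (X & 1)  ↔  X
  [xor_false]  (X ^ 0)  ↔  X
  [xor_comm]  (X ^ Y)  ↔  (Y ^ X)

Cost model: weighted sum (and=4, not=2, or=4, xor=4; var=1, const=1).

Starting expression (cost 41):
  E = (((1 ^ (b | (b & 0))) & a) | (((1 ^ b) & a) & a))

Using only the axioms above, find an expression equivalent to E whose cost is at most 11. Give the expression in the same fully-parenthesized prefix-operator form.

step 1: absorb_or (→) rewrites (b | (b & 0)) into b, now (((1 ^ b) & a) | (((1 ^ b) & a) & a))
step 2: absorb_or (→) rewrites (((1 ^ b) & a) | (((1 ^ b) & a) & a)) into ((1 ^ b) & a), reaching cost 11 (bound 11)

((1 ^ b) & a)   [cost 11]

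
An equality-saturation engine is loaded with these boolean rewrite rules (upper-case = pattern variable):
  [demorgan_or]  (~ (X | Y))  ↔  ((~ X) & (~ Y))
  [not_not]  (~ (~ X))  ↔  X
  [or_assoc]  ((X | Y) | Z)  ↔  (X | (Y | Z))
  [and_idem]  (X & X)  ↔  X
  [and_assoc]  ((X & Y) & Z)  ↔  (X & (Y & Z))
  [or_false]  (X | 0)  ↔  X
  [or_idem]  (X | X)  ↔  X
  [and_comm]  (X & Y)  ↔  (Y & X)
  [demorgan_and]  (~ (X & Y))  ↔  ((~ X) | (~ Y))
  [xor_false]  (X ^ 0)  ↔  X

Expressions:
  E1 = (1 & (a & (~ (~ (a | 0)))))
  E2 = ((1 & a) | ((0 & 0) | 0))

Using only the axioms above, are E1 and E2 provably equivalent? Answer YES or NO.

(1) (a | 0)  =[or_false →]=  a    ⊢ (1 & (a & (~ (~ a))))
(2) (~ (~ a))  =[not_not →]=  a    ⊢ (1 & (a & a))
(3) (a & a)  =[and_idem →]=  a    ⊢ (1 & a)
(4) (1 & a)  =[or_false ←]=  ((1 & a) | 0)
(5) 0  =[or_false ←]=  (0 | 0)    ⊢ ((1 & a) | (0 | 0))
(6) 0  =[and_idem ←]=  (0 & 0)    ⊢ E2

YES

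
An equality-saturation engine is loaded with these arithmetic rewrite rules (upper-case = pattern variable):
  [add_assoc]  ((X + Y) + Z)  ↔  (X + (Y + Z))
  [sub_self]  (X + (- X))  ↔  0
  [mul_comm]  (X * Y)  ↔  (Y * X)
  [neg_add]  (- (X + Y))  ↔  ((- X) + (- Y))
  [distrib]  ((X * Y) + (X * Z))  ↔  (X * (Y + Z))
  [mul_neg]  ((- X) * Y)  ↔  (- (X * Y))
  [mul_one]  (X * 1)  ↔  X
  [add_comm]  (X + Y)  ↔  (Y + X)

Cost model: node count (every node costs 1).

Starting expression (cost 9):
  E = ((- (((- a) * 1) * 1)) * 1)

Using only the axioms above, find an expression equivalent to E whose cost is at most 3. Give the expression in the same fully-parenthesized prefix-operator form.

1. [mul_one →] ((- (((- a) * 1) * 1)) * 1)  →  (- (((- a) * 1) * 1))
2. [mul_one →] ((- a) * 1)  →  (- a);  E = (- ((- a) * 1))
3. [mul_one →] ((- a) * 1)  →  (- a);  cost 3 ≤ 3, done

(- (- a))   [cost 3]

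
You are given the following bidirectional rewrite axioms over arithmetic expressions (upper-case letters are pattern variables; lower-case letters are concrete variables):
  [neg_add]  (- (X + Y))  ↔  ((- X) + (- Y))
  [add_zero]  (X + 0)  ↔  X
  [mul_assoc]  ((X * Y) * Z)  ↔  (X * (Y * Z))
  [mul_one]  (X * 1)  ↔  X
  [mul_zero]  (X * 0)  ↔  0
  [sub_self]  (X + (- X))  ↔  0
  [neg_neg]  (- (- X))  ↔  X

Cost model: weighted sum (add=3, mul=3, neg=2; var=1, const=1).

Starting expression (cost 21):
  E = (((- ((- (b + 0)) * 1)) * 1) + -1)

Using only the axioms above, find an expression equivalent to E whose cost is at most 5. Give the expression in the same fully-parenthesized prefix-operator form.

(b + -1)   [cost 5]

1. [mul_one →] ((- ((- (b + 0)) * 1)) * 1)  →  (- ((- (b + 0)) * 1));  E = ((- ((- (b + 0)) * 1)) + -1)
2. [mul_one →] ((- (b + 0)) * 1)  →  (- (b + 0));  E = ((- (- (b + 0))) + -1)
3. [neg_neg →] (- (- (b + 0)))  →  (b + 0);  E = ((b + 0) + -1)
4. [add_zero →] (b + 0)  →  b;  cost 5 ≤ 5, done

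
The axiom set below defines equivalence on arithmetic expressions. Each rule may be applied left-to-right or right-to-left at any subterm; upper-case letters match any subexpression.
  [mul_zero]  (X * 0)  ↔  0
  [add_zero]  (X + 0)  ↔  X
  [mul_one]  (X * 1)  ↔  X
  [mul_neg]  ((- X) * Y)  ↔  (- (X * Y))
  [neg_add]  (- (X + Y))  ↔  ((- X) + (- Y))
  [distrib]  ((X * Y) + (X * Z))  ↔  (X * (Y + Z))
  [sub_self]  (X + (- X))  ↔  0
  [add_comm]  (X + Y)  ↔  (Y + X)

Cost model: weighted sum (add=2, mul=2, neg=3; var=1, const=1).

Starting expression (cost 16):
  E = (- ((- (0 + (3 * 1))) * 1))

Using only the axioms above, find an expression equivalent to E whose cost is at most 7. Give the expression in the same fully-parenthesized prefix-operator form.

(- (- 3))   [cost 7]

(1) ((- (0 + (3 * 1))) * 1)  =[mul_one →]=  (- (0 + (3 * 1)))    ⊢ (- (- (0 + (3 * 1))))
(2) (0 + (3 * 1))  =[add_comm →]=  ((3 * 1) + 0)    ⊢ (- (- ((3 * 1) + 0)))
(3) ((3 * 1) + 0)  =[add_zero →]=  (3 * 1)    ⊢ (- (- (3 * 1)))
(4) (3 * 1)  =[mul_one →]=  3    ⊢ cost 7, within 7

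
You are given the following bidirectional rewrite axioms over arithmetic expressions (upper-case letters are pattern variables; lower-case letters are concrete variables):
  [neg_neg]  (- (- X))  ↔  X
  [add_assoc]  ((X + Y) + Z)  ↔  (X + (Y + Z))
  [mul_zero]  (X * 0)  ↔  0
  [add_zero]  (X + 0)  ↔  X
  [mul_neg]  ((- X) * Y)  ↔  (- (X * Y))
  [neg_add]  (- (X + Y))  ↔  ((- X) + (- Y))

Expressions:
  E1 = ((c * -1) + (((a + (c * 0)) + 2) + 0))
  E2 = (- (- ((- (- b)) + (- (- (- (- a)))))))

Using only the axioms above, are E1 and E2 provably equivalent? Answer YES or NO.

NO

Every axiom is a valid identity, so a rewrite proof would force E1 and E2 to agree under every assignment.
At a=0, b=0, c=0: E1 = 2 but E2 = 0; they differ, so no derivation exists.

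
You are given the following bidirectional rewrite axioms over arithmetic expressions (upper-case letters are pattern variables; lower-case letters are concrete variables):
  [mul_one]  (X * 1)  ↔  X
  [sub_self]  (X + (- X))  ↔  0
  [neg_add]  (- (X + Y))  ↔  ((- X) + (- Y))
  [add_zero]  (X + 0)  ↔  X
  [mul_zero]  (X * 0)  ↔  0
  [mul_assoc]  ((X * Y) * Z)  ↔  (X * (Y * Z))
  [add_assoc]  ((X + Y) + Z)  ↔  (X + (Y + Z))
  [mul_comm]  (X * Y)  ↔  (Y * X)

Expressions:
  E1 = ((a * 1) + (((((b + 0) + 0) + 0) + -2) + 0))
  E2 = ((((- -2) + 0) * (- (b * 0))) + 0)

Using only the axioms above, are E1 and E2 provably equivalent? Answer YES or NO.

NO

Every axiom is a valid identity, so a rewrite proof would force E1 and E2 to agree under every assignment.
At a=0, b=0: E1 = -2 but E2 = 0; they differ, so no derivation exists.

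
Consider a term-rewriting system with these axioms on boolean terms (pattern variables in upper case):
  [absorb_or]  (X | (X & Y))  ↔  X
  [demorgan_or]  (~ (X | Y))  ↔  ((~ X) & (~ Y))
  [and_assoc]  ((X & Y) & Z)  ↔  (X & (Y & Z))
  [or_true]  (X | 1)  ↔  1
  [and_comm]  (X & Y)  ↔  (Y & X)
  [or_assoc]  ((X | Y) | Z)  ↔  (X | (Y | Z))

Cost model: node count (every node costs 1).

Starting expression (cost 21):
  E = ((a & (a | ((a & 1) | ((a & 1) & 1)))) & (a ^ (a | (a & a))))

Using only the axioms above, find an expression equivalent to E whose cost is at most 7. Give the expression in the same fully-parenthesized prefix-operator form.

((a & a) & (a ^ a))   [cost 7]

1. [absorb_or →] ((a & 1) | ((a & 1) & 1))  →  (a & 1);  E = ((a & (a | (a & 1))) & (a ^ (a | (a & a))))
2. [absorb_or →] (a | (a & 1))  →  a;  E = ((a & a) & (a ^ (a | (a & a))))
3. [absorb_or →] (a | (a & a))  →  a;  cost 7 ≤ 7, done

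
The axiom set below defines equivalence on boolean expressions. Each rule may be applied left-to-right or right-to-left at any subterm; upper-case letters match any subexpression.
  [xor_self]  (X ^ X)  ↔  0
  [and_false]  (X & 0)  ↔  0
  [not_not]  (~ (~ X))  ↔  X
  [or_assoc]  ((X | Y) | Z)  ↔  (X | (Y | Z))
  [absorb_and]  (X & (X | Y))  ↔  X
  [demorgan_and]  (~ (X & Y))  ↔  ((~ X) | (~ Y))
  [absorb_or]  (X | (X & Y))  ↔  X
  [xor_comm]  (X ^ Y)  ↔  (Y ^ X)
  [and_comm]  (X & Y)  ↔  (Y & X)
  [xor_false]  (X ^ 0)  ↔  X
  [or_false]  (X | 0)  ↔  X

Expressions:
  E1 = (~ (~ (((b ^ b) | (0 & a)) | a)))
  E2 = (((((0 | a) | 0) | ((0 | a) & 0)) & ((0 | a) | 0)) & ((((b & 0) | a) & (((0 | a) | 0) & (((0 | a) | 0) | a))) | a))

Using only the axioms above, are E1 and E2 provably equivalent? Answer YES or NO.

YES

(1) (~ (~ (((b ^ b) | (0 & a)) | a)))  =[not_not →]=  (((b ^ b) | (0 & a)) | a)
(2) (b ^ b)  =[xor_self →]=  0    ⊢ ((0 | (0 & a)) | a)
(3) (0 | (0 & a))  =[absorb_or →]=  0    ⊢ (0 | a)
(4) (0 | a)  =[absorb_and ←]=  ((0 | a) & ((0 | a) | 0))
(5) ((0 | a) & ((0 | a) | 0))  =[absorb_and ←]=  (((0 | a) & ((0 | a) | 0)) & (((0 | a) & ((0 | a) | 0)) | a))
(6) (0 | a)  =[absorb_or ←]=  ((0 | a) | ((0 | a) & 0))    ⊢ ((((0 | a) | ((0 | a) & 0)) & ((0 | a) | 0)) & (((0 | a) & ((0 | a) | 0)) | a))
(7) 0  =[and_false ←]=  (b & 0)    ⊢ ((((0 | a) | ((0 | a) & 0)) & ((0 | a) | 0)) & ((((b & 0) | a) & ((0 | a) | 0)) | a))
(8) (0 | a)  =[or_false ←]=  ((0 | a) | 0)    ⊢ (((((0 | a) | 0) | ((0 | a) & 0)) & ((0 | a) | 0)) & ((((b & 0) | a) & ((0 | a) | 0)) | a))
(9) ((0 | a) | 0)  =[absorb_and ←]=  (((0 | a) | 0) & (((0 | a) | 0) | a))    ⊢ E2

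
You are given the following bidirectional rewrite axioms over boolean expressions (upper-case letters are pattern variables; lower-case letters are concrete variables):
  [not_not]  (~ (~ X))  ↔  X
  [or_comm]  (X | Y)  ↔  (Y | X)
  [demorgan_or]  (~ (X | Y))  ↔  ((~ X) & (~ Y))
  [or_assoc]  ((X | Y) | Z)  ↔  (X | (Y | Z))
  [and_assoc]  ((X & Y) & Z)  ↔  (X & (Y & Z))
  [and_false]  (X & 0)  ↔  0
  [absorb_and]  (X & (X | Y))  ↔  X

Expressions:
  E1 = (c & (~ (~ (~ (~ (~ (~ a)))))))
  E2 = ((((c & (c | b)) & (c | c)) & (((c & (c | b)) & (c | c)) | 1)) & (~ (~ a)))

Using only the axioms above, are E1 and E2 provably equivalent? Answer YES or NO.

(1) (~ (~ (~ (~ (~ a)))))  =[not_not →]=  (~ (~ (~ a)))    ⊢ (c & (~ (~ (~ (~ a)))))
(2) (~ (~ (~ a)))  =[not_not →]=  (~ a)    ⊢ (c & (~ (~ a)))
(3) (~ (~ a))  =[not_not →]=  a    ⊢ (c & a)
(4) c  =[absorb_and ←]=  (c & (c | c))    ⊢ ((c & (c | c)) & a)
(5) a  =[not_not ←]=  (~ (~ a))    ⊢ ((c & (c | c)) & (~ (~ a)))
(6) c  =[absorb_and ←]=  (c & (c | b))    ⊢ (((c & (c | b)) & (c | c)) & (~ (~ a)))
(7) ((c & (c | b)) & (c | c))  =[absorb_and ←]=  (((c & (c | b)) & (c | c)) & (((c & (c | b)) & (c | c)) | 1))    ⊢ E2

YES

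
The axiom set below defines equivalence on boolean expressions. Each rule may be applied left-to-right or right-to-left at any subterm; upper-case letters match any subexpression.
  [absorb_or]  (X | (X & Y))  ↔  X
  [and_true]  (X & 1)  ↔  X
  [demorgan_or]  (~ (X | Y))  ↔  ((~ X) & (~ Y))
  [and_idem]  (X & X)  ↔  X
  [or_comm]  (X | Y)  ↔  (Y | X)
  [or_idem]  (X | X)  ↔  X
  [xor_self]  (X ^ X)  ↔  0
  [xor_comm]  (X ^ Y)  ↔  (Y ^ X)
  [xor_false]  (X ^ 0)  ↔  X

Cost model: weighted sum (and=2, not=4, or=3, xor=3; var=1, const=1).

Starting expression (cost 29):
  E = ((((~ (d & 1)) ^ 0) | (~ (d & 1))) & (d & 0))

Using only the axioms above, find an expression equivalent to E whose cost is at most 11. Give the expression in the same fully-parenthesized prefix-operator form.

(1) ((~ (d & 1)) ^ 0)  =[xor_false →]=  (~ (d & 1))    ⊢ (((~ (d & 1)) | (~ (d & 1))) & (d & 0))
(2) ((~ (d & 1)) | (~ (d & 1)))  =[or_idem →]=  (~ (d & 1))    ⊢ ((~ (d & 1)) & (d & 0))
(3) (d & 1)  =[and_true →]=  d    ⊢ cost 11, within 11

((~ d) & (d & 0))   [cost 11]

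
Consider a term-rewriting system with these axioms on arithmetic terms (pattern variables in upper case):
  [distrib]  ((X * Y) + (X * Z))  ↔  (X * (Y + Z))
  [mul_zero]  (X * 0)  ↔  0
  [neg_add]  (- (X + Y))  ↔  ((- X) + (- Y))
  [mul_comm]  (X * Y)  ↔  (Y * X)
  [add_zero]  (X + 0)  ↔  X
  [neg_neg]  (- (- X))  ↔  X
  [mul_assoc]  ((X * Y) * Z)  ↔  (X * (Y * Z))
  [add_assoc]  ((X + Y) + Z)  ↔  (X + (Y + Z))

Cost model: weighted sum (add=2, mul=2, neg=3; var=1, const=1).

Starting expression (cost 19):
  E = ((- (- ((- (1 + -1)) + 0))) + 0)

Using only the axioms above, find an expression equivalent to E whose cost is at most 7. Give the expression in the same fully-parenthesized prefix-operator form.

(- (1 + -1))   [cost 7]

(1) ((- (- ((- (1 + -1)) + 0))) + 0)  =[add_zero →]=  (- (- ((- (1 + -1)) + 0)))
(2) ((- (1 + -1)) + 0)  =[add_zero →]=  (- (1 + -1))    ⊢ (- (- (- (1 + -1))))
(3) (- (- (1 + -1)))  =[neg_neg →]=  (1 + -1)    ⊢ cost 7, within 7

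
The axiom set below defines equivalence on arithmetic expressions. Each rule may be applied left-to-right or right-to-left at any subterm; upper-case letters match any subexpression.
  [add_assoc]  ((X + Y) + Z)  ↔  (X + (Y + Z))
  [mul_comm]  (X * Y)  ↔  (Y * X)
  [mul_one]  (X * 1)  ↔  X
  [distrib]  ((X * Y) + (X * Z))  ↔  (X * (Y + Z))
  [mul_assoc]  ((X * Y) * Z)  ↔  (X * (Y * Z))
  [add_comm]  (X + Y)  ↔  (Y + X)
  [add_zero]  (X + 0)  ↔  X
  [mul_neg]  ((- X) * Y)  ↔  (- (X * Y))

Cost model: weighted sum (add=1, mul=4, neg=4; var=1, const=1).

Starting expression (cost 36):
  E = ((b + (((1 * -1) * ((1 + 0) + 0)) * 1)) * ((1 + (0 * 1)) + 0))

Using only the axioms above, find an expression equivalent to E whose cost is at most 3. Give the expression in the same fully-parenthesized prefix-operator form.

(b + -1)   [cost 3]

(1) (1 + 0)  =[add_zero →]=  1    ⊢ ((b + (((1 * -1) * (1 + 0)) * 1)) * ((1 + (0 * 1)) + 0))
(2) (1 + 0)  =[add_zero →]=  1    ⊢ ((b + (((1 * -1) * 1) * 1)) * ((1 + (0 * 1)) + 0))
(3) (((1 * -1) * 1) * 1)  =[mul_one →]=  ((1 * -1) * 1)    ⊢ ((b + ((1 * -1) * 1)) * ((1 + (0 * 1)) + 0))
(4) (1 * -1)  =[mul_comm →]=  (-1 * 1)    ⊢ ((b + ((-1 * 1) * 1)) * ((1 + (0 * 1)) + 0))
(5) (0 * 1)  =[mul_one →]=  0    ⊢ ((b + ((-1 * 1) * 1)) * ((1 + 0) + 0))
(6) (1 + 0)  =[add_zero →]=  1    ⊢ ((b + ((-1 * 1) * 1)) * (1 + 0))
(7) (-1 * 1)  =[mul_one →]=  -1    ⊢ ((b + (-1 * 1)) * (1 + 0))
(8) (1 + 0)  =[add_zero →]=  1    ⊢ ((b + (-1 * 1)) * 1)
(9) (-1 * 1)  =[mul_one →]=  -1    ⊢ ((b + -1) * 1)
(10) ((b + -1) * 1)  =[mul_one →]=  (b + -1)    ⊢ cost 3, within 3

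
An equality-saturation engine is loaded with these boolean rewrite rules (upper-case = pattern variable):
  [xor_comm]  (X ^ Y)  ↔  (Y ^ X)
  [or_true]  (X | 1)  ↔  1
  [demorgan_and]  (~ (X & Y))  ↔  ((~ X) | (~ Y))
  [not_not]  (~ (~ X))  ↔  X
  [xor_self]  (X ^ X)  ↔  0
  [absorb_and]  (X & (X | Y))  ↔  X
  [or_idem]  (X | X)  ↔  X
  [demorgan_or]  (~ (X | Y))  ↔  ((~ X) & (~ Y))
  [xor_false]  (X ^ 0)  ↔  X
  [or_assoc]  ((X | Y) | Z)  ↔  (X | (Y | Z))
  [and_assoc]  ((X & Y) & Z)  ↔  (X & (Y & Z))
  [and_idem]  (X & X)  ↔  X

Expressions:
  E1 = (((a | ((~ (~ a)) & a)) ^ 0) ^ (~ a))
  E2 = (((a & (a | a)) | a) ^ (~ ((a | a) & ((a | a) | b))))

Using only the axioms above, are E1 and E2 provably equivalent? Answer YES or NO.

step 1: not_not (→) rewrites (~ (~ a)) into a, now (((a | (a & a)) ^ 0) ^ (~ a))
step 2: and_idem (→) rewrites (a & a) into a, now (((a | a) ^ 0) ^ (~ a))
step 3: xor_false (→) rewrites ((a | a) ^ 0) into (a | a), now ((a | a) ^ (~ a))
step 4: absorb_and (←) rewrites a into (a & (a | a)), now (((a & (a | a)) | a) ^ (~ a))
step 5: or_idem (←) rewrites a into (a | a), now (((a & (a | a)) | a) ^ (~ (a | a)))
step 6: absorb_and (←) rewrites (a | a) into ((a | a) & ((a | a) | b)), which is E2

YES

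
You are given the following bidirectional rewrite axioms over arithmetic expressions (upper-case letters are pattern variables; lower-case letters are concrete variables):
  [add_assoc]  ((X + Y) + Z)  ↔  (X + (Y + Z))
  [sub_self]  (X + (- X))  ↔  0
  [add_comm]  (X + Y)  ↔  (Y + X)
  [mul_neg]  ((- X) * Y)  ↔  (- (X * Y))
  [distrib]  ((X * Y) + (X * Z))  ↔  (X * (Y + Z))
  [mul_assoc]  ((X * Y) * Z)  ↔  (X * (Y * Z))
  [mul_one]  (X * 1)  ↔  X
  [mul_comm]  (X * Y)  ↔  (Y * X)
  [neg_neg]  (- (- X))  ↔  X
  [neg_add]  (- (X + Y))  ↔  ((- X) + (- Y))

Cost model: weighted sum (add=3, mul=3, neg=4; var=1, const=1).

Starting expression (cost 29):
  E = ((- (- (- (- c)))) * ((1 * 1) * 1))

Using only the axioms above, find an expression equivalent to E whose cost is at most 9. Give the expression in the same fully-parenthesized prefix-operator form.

(1) (- (- (- c)))  =[neg_neg →]=  (- c)    ⊢ ((- (- c)) * ((1 * 1) * 1))
(2) ((1 * 1) * 1)  =[mul_one →]=  (1 * 1)    ⊢ ((- (- c)) * (1 * 1))
(3) (1 * 1)  =[mul_one →]=  1    ⊢ ((- (- c)) * 1)
(4) ((- (- c)) * 1)  =[mul_one →]=  (- (- c))    ⊢ cost 9, within 9

(- (- c))   [cost 9]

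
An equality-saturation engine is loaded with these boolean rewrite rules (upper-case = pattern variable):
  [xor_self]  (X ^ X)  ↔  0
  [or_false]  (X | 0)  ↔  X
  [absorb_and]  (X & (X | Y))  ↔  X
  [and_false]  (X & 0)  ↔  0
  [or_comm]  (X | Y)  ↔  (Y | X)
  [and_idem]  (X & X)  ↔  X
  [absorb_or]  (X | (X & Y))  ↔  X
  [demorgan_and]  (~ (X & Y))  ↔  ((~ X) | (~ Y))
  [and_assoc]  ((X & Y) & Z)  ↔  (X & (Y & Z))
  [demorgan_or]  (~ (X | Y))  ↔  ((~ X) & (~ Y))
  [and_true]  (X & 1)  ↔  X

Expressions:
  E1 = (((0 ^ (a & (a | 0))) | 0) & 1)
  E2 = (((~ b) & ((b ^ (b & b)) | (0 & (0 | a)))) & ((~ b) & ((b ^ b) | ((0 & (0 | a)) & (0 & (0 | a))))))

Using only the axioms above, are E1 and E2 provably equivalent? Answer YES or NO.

NO

Every axiom is a valid identity, so a rewrite proof would force E1 and E2 to agree under every assignment.
At a=1, b=0: E1 = 1 but E2 = 0; they differ, so no derivation exists.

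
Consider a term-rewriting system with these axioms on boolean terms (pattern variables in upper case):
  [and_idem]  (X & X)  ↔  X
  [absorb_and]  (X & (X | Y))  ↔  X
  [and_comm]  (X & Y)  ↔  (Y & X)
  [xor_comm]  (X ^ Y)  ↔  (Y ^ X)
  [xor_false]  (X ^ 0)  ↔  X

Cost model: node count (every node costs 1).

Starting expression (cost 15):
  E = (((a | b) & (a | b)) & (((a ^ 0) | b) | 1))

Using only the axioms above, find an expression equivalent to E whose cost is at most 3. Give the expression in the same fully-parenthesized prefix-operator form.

(1) (a ^ 0)  =[xor_false →]=  a    ⊢ (((a | b) & (a | b)) & ((a | b) | 1))
(2) ((a | b) & (a | b))  =[and_idem →]=  (a | b)    ⊢ ((a | b) & ((a | b) | 1))
(3) ((a | b) & ((a | b) | 1))  =[absorb_and →]=  (a | b)    ⊢ cost 3, within 3

(a | b)   [cost 3]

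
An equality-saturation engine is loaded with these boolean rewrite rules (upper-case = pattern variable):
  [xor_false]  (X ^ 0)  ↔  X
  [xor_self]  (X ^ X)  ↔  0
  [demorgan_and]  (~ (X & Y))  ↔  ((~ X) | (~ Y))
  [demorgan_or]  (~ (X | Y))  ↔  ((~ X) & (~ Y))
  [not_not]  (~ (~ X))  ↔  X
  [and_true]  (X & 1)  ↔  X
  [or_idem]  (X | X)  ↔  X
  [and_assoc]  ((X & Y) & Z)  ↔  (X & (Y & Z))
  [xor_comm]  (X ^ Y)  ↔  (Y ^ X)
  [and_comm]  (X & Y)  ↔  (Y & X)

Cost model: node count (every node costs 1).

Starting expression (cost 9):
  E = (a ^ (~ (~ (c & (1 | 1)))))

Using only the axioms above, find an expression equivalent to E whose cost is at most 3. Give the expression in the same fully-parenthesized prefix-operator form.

(a ^ c)   [cost 3]

1. [or_idem →] (1 | 1)  →  1;  E = (a ^ (~ (~ (c & 1))))
2. [not_not →] (~ (~ (c & 1)))  →  (c & 1);  E = (a ^ (c & 1))
3. [and_true →] (c & 1)  →  c;  cost 3 ≤ 3, done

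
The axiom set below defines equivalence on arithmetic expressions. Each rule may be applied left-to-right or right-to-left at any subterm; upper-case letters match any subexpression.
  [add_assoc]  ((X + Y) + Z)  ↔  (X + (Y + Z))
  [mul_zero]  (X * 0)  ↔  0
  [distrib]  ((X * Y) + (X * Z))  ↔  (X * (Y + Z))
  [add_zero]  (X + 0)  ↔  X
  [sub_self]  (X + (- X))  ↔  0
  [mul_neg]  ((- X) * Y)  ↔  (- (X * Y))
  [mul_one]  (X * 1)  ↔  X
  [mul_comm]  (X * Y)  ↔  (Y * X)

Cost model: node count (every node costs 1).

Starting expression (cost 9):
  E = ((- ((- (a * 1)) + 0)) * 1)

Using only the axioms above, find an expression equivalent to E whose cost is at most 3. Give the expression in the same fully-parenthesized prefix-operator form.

step 1: mul_one (→) rewrites ((- ((- (a * 1)) + 0)) * 1) into (- ((- (a * 1)) + 0))
step 2: mul_one (→) rewrites (a * 1) into a, now (- ((- a) + 0))
step 3: add_zero (→) rewrites ((- a) + 0) into (- a), reaching cost 3 (bound 3)

(- (- a))   [cost 3]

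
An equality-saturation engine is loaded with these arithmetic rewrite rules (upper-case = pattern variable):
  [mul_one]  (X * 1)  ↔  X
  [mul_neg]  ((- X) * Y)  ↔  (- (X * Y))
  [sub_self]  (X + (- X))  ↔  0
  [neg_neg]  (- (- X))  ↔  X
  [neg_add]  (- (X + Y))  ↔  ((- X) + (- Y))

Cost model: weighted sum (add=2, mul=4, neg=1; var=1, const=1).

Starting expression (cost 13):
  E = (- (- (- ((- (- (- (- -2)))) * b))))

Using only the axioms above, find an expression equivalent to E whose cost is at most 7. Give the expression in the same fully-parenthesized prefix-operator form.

(- (-2 * b))   [cost 7]

1. [neg_neg →] (- (- ((- (- (- (- -2)))) * b)))  →  ((- (- (- (- -2)))) * b);  E = (- ((- (- (- (- -2)))) * b))
2. [neg_neg →] (- (- -2))  →  -2;  E = (- ((- (- -2)) * b))
3. [neg_neg →] (- (- -2))  →  -2;  cost 7 ≤ 7, done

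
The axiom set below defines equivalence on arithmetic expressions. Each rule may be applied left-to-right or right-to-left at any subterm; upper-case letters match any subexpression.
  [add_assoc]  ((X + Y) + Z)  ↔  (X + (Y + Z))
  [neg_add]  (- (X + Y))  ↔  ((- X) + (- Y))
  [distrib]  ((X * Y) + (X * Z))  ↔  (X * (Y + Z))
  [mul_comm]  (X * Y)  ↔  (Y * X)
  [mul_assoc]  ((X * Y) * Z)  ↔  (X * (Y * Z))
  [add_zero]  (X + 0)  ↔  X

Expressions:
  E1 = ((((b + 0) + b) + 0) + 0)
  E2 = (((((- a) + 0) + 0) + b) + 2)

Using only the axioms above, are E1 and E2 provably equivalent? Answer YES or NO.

NO

Every axiom is a valid identity, so a rewrite proof would force E1 and E2 to agree under every assignment.
At a=0, b=0: E1 = 0 but E2 = 2; they differ, so no derivation exists.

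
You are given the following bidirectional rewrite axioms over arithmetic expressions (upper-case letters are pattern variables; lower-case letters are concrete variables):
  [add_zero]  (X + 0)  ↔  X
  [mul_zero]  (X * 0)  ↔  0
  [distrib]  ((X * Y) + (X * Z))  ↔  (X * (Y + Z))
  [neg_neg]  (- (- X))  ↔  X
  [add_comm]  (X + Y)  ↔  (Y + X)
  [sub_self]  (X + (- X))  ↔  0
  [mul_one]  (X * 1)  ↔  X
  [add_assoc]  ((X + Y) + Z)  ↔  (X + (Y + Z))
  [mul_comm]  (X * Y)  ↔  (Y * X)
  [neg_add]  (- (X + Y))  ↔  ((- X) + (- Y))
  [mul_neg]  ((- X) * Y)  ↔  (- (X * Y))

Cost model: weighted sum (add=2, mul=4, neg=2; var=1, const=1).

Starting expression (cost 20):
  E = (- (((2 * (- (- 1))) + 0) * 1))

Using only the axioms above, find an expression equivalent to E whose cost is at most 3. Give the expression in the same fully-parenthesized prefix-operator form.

1. [add_zero →] ((2 * (- (- 1))) + 0)  →  (2 * (- (- 1)));  E = (- ((2 * (- (- 1))) * 1))
2. [neg_neg →] (- (- 1))  →  1;  E = (- ((2 * 1) * 1))
3. [mul_one →] (2 * 1)  →  2;  E = (- (2 * 1))
4. [mul_one →] (2 * 1)  →  2;  cost 3 ≤ 3, done

(- 2)   [cost 3]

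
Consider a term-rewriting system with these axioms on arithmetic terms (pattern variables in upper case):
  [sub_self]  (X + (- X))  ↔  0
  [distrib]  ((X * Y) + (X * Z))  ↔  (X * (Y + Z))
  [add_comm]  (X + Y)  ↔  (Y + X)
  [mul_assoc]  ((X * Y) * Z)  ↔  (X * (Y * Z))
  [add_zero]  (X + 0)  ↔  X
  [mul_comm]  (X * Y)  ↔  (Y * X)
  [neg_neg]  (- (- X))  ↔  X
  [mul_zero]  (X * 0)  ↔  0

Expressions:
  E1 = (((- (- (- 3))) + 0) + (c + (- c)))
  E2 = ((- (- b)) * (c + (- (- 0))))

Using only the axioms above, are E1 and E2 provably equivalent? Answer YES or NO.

All listed rules preserve value, hence provable equivalence implies equal values everywhere; look for a separating assignment.
b=0, c=0 gives E1 ↦ -3, E2 ↦ 0; values differ ⇒ not provably equivalent.

NO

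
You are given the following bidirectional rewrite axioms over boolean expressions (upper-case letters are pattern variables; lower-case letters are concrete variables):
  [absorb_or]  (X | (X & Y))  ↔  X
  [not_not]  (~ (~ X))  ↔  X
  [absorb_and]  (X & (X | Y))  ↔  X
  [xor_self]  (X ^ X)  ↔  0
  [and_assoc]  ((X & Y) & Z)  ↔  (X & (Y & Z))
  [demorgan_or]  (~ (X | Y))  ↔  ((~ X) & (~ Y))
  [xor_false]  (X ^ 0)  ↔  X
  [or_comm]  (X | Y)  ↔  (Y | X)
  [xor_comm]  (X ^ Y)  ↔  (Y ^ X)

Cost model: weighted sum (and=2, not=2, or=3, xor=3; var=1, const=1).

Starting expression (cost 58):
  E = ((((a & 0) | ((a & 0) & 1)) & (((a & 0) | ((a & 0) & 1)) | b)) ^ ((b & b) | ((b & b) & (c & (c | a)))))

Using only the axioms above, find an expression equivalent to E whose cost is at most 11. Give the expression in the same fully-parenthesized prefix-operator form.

((a & 0) ^ (b & b))   [cost 11]

step 1: absorb_and (→) rewrites (((a & 0) | ((a & 0) & 1)) & (((a & 0) | ((a & 0) & 1)) | b)) into ((a & 0) | ((a & 0) & 1)), now (((a & 0) | ((a & 0) & 1)) ^ ((b & b) | ((b & b) & (c & (c | a)))))
step 2: absorb_or (→) rewrites ((a & 0) | ((a & 0) & 1)) into (a & 0), now ((a & 0) ^ ((b & b) | ((b & b) & (c & (c | a)))))
step 3: absorb_and (→) rewrites (c & (c | a)) into c, now ((a & 0) ^ ((b & b) | ((b & b) & c)))
step 4: absorb_or (→) rewrites ((b & b) | ((b & b) & c)) into (b & b), reaching cost 11 (bound 11)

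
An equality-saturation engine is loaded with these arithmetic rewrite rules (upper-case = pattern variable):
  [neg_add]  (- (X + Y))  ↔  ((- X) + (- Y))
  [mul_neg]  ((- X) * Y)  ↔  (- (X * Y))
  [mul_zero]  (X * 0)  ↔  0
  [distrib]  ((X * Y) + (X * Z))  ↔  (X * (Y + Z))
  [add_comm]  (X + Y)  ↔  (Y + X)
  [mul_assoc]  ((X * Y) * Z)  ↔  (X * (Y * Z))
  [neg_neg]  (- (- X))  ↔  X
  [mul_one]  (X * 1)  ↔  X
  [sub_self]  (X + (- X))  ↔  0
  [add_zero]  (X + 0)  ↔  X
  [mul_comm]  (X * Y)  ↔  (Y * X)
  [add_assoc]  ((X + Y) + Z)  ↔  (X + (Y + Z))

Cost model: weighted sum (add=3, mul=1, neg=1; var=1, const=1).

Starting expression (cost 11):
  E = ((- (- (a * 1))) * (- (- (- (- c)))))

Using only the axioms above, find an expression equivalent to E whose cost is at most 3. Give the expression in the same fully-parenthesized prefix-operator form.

(1) (- (- (- (- c))))  =[neg_neg →]=  (- (- c))    ⊢ ((- (- (a * 1))) * (- (- c)))
(2) (- (- (a * 1)))  =[neg_neg →]=  (a * 1)    ⊢ ((a * 1) * (- (- c)))
(3) (a * 1)  =[mul_one →]=  a    ⊢ (a * (- (- c)))
(4) (a * (- (- c)))  =[mul_comm →]=  ((- (- c)) * a)
(5) (- (- c))  =[neg_neg →]=  c    ⊢ cost 3, within 3

(c * a)   [cost 3]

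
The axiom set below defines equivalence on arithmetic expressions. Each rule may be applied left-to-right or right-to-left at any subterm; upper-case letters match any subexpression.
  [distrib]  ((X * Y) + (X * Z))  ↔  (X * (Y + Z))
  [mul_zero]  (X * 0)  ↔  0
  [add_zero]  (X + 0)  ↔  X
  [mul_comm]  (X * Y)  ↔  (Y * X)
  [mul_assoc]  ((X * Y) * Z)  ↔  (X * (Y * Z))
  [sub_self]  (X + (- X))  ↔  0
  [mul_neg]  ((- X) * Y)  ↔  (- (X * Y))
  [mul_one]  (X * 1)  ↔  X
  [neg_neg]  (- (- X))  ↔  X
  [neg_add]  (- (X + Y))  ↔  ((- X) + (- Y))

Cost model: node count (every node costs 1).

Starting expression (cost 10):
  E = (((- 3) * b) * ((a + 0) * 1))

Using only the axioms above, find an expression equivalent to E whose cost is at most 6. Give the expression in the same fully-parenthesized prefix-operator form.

1. [add_zero →] (a + 0)  →  a;  E = (((- 3) * b) * (a * 1))
2. [mul_one →] (a * 1)  →  a;  cost 6 ≤ 6, done

(((- 3) * b) * a)   [cost 6]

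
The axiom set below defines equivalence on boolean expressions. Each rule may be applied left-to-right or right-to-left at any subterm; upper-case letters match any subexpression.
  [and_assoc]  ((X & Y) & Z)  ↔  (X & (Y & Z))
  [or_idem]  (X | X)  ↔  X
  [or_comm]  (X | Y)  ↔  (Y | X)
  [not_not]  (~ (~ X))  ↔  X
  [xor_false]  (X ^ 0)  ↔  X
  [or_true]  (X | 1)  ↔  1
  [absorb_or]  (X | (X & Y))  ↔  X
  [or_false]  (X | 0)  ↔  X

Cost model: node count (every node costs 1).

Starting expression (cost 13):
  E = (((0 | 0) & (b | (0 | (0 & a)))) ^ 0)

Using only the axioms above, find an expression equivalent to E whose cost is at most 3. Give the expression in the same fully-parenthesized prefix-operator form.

step 1: absorb_or (→) rewrites (0 | (0 & a)) into 0, now (((0 | 0) & (b | 0)) ^ 0)
step 2: or_false (→) rewrites (b | 0) into b, now (((0 | 0) & b) ^ 0)
step 3: or_false (→) rewrites (0 | 0) into 0, now ((0 & b) ^ 0)
step 4: xor_false (→) rewrites ((0 & b) ^ 0) into (0 & b), reaching cost 3 (bound 3)

(0 & b)   [cost 3]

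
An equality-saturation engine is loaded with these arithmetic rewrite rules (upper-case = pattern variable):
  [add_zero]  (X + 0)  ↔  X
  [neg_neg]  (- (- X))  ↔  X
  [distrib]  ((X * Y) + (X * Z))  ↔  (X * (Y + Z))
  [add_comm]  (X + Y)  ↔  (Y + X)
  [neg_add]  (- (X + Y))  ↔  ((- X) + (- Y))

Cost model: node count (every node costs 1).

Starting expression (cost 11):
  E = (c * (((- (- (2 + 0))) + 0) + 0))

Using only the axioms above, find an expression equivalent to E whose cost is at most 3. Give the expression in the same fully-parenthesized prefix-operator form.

(1) (- (- (2 + 0)))  =[neg_neg →]=  (2 + 0)    ⊢ (c * (((2 + 0) + 0) + 0))
(2) (((2 + 0) + 0) + 0)  =[add_zero →]=  ((2 + 0) + 0)    ⊢ (c * ((2 + 0) + 0))
(3) (2 + 0)  =[add_zero →]=  2    ⊢ (c * (2 + 0))
(4) (2 + 0)  =[add_zero →]=  2    ⊢ cost 3, within 3

(c * 2)   [cost 3]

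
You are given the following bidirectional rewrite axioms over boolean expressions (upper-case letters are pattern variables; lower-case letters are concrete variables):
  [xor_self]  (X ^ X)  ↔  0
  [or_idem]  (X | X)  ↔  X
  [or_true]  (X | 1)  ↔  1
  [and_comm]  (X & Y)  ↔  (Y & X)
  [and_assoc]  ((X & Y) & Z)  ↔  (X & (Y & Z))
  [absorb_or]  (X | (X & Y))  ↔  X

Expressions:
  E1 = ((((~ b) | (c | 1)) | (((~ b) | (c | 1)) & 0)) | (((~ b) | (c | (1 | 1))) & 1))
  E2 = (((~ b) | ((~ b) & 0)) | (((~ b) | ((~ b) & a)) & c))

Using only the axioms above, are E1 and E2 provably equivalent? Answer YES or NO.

All listed rules preserve value, hence provable equivalence implies equal values everywhere; look for a separating assignment.
a=0, b=1, c=0 gives E1 ↦ 1, E2 ↦ 0; values differ ⇒ not provably equivalent.

NO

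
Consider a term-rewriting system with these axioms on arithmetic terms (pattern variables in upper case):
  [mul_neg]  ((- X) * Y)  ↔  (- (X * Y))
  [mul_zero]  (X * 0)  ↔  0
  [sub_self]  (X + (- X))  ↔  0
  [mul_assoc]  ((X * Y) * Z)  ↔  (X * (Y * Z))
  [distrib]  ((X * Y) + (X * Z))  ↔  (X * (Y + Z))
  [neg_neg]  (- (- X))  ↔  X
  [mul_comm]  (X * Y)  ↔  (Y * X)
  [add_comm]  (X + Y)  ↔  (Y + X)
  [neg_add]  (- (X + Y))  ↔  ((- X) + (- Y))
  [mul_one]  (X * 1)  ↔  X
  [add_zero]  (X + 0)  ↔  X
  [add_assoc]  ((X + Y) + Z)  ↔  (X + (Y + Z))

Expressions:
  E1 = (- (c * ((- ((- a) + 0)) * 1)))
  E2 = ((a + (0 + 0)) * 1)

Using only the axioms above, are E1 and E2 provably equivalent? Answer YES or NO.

NO

The axioms are sound identities: if E1 ↔* E2 then E1 and E2 evaluate identically under any assignment.
Under a=1, c=0: E1 evaluates to 0, E2 to 1. Distinct ⇒ no rewrite sequence connects them.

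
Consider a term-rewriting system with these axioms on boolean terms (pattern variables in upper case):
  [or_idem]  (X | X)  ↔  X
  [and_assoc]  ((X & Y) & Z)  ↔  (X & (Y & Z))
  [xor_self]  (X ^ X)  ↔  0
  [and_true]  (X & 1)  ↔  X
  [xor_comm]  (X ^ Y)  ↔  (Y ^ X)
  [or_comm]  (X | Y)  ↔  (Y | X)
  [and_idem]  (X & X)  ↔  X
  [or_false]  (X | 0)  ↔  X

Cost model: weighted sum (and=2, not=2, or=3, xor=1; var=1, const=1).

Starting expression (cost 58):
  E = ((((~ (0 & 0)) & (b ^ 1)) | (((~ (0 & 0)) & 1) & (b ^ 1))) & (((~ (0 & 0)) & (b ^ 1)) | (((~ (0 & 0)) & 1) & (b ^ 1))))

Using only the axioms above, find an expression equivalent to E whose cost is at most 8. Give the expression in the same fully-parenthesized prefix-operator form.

(1) ((((~ (0 & 0)) & (b ^ 1)) | (((~ (0 & 0)) & 1) & (b ^ 1))) & (((~ (0 & 0)) & (b ^ 1)) | (((~ (0 & 0)) & 1) & (b ^ 1))))  =[and_idem →]=  (((~ (0 & 0)) & (b ^ 1)) | (((~ (0 & 0)) & 1) & (b ^ 1)))
(2) ((~ (0 & 0)) & 1)  =[and_true →]=  (~ (0 & 0))    ⊢ (((~ (0 & 0)) & (b ^ 1)) | ((~ (0 & 0)) & (b ^ 1)))
(3) (((~ (0 & 0)) & (b ^ 1)) | ((~ (0 & 0)) & (b ^ 1)))  =[or_idem →]=  ((~ (0 & 0)) & (b ^ 1))
(4) (0 & 0)  =[and_idem →]=  0    ⊢ cost 8, within 8

((~ 0) & (b ^ 1))   [cost 8]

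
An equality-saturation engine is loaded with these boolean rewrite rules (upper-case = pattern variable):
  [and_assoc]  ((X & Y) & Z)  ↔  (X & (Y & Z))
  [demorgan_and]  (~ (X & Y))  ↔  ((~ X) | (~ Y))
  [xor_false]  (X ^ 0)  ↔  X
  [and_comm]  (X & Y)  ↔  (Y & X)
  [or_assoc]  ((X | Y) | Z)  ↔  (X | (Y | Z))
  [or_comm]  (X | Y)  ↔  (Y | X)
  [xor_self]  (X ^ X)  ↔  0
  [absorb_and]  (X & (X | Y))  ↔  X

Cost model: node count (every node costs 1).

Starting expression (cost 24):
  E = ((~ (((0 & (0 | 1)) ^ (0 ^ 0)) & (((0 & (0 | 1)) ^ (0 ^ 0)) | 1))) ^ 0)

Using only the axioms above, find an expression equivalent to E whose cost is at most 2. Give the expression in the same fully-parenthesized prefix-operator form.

1. [absorb_and →] (((0 & (0 | 1)) ^ (0 ^ 0)) & (((0 & (0 | 1)) ^ (0 ^ 0)) | 1))  →  ((0 & (0 | 1)) ^ (0 ^ 0));  E = ((~ ((0 & (0 | 1)) ^ (0 ^ 0))) ^ 0)
2. [and_comm →] (0 & (0 | 1))  →  ((0 | 1) & 0);  E = ((~ (((0 | 1) & 0) ^ (0 ^ 0))) ^ 0)
3. [xor_false →] ((~ (((0 | 1) & 0) ^ (0 ^ 0))) ^ 0)  →  (~ (((0 | 1) & 0) ^ (0 ^ 0)))
4. [and_comm →] ((0 | 1) & 0)  →  (0 & (0 | 1));  E = (~ ((0 & (0 | 1)) ^ (0 ^ 0)))
5. [absorb_and →] (0 & (0 | 1))  →  0;  E = (~ (0 ^ (0 ^ 0)))
6. [xor_false →] (0 ^ 0)  →  0;  E = (~ (0 ^ 0))
7. [xor_self →] (0 ^ 0)  →  0;  cost 2 ≤ 2, done

(~ 0)   [cost 2]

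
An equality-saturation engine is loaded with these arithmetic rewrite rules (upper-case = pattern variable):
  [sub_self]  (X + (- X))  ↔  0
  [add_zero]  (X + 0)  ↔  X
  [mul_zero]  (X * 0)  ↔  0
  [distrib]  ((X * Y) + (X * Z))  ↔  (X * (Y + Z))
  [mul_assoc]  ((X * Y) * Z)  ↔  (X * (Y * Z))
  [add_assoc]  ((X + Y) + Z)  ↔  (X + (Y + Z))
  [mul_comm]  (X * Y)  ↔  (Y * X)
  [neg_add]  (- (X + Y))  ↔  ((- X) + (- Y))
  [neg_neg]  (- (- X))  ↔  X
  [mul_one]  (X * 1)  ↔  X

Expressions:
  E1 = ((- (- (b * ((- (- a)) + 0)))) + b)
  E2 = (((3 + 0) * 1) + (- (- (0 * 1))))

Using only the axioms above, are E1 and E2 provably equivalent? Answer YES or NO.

NO

The axioms are sound identities: if E1 ↔* E2 then E1 and E2 evaluate identically under any assignment.
Under a=0, b=0: E1 evaluates to 0, E2 to 3. Distinct ⇒ no rewrite sequence connects them.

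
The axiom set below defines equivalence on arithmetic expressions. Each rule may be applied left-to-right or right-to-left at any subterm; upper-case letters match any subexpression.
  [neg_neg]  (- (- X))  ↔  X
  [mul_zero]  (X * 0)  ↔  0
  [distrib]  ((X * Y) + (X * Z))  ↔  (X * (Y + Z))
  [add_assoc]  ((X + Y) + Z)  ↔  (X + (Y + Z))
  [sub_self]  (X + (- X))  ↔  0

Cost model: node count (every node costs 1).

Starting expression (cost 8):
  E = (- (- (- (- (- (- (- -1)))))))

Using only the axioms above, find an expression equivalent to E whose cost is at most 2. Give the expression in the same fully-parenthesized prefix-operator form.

(1) (- (- -1))  =[neg_neg →]=  -1    ⊢ (- (- (- (- (- -1)))))
(2) (- (- (- (- -1))))  =[neg_neg →]=  (- (- -1))    ⊢ (- (- (- -1)))
(3) (- (- -1))  =[neg_neg →]=  -1    ⊢ cost 2, within 2

(- -1)   [cost 2]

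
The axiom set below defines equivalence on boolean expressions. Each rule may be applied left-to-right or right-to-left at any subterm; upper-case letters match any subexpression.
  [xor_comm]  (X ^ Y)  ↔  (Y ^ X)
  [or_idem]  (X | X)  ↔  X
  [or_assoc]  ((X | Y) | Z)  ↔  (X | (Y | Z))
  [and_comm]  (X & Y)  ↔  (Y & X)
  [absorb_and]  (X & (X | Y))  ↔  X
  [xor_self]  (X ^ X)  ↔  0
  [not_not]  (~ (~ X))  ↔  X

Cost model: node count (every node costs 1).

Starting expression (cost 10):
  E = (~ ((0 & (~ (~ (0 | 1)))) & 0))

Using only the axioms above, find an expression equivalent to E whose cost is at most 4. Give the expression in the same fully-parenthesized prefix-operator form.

(~ (0 & 0))   [cost 4]

1. [and_comm →] ((0 & (~ (~ (0 | 1)))) & 0)  →  (0 & (0 & (~ (~ (0 | 1)))));  E = (~ (0 & (0 & (~ (~ (0 | 1))))))
2. [not_not →] (~ (~ (0 | 1)))  →  (0 | 1);  E = (~ (0 & (0 & (0 | 1))))
3. [absorb_and →] (0 & (0 | 1))  →  0;  cost 4 ≤ 4, done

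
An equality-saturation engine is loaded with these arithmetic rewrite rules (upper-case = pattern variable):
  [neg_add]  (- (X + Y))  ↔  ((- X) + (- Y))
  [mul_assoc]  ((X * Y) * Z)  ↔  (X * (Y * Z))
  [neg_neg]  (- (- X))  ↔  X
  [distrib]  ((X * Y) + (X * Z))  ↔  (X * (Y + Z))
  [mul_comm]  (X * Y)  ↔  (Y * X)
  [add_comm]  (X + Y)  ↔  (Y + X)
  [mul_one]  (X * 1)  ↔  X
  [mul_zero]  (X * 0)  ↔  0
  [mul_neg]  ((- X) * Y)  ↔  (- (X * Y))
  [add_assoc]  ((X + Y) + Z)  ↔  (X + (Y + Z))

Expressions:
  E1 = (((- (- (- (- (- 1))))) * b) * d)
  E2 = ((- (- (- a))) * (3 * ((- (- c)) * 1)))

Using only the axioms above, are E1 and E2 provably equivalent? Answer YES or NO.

NO

The axioms are sound identities: if E1 ↔* E2 then E1 and E2 evaluate identically under any assignment.
Under a=0, b=1, c=0, d=1: E1 evaluates to -1, E2 to 0. Distinct ⇒ no rewrite sequence connects them.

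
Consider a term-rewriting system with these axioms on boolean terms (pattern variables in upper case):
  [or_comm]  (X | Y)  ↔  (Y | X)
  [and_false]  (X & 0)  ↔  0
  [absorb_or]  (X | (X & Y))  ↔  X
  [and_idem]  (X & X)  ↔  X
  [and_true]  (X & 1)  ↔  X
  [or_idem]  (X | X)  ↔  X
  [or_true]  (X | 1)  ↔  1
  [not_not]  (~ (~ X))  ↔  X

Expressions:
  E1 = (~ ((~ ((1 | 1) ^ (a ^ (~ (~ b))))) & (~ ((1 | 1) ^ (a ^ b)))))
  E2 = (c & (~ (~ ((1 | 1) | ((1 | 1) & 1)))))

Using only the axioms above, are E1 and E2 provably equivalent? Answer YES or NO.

All listed rules preserve value, hence provable equivalence implies equal values everywhere; look for a separating assignment.
a=0, b=0, c=0 gives E1 ↦ 1, E2 ↦ 0; values differ ⇒ not provably equivalent.

NO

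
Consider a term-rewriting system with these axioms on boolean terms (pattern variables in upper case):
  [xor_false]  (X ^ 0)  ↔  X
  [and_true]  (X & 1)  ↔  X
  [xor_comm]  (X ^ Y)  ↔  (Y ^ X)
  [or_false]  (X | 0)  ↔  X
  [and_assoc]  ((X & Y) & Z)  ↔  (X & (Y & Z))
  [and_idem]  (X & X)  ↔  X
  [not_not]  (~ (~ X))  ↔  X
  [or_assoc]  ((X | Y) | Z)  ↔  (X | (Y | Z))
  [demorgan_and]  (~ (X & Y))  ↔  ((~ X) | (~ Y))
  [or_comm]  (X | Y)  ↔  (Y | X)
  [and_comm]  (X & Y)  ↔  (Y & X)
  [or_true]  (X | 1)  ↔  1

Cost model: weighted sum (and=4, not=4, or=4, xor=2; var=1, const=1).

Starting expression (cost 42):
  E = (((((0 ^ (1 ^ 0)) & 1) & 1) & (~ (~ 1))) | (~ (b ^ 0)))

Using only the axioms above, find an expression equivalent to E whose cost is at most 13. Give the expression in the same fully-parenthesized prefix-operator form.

1. [xor_false →] (1 ^ 0)  →  1;  E = (((((0 ^ 1) & 1) & 1) & (~ (~ 1))) | (~ (b ^ 0)))
2. [not_not →] (~ (~ 1))  →  1;  E = (((((0 ^ 1) & 1) & 1) & 1) | (~ (b ^ 0)))
3. [and_true →] ((0 ^ 1) & 1)  →  (0 ^ 1);  E = ((((0 ^ 1) & 1) & 1) | (~ (b ^ 0)))
4. [and_true →] ((0 ^ 1) & 1)  →  (0 ^ 1);  E = (((0 ^ 1) & 1) | (~ (b ^ 0)))
5. [xor_false →] (b ^ 0)  →  b;  E = (((0 ^ 1) & 1) | (~ b))
6. [and_true →] ((0 ^ 1) & 1)  →  (0 ^ 1);  cost 13 ≤ 13, done

((0 ^ 1) | (~ b))   [cost 13]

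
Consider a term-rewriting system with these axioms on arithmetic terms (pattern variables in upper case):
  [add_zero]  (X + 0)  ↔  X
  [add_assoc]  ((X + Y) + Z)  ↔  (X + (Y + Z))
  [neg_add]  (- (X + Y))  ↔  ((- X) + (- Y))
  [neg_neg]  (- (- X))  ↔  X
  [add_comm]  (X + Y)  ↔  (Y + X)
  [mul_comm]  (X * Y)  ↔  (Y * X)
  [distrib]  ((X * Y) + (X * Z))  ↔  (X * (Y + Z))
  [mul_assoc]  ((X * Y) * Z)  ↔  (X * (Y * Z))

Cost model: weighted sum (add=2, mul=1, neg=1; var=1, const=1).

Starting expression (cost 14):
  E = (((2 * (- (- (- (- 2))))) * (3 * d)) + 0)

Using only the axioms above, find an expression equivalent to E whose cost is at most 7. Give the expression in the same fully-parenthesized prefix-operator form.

((2 * 2) * (3 * d))   [cost 7]

1. [add_zero →] (((2 * (- (- (- (- 2))))) * (3 * d)) + 0)  →  ((2 * (- (- (- (- 2))))) * (3 * d))
2. [neg_neg →] (- (- (- 2)))  →  (- 2);  E = ((2 * (- (- 2))) * (3 * d))
3. [neg_neg →] (- (- 2))  →  2;  cost 7 ≤ 7, done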